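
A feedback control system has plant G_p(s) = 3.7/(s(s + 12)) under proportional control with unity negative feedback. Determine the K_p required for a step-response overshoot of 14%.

K_p = 34.6

From %OS = 100·exp(−πζ/√(1−ζ²)) = 14%, ζ = −ln(0.14)/√(π²+ln²(0.14)) = 0.5305.
Characteristic equation s² + 12s + 3.7K_p = 0 gives ζ = 12/(2√(3.7K_p)).
Setting ζ = 0.5305: √(3.7K_p) = 12/(2·0.5305) = 11.31, so K_p = 127.9/3.7 = 34.6.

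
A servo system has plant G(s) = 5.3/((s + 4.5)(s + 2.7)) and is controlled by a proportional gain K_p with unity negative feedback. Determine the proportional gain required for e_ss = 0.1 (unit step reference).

K_p = 20.6

For a type-0 loop with proportional control, e_ss = 1/(1 + K_p·G(0)).
G(0) = 0.4362. Require 1/(1 + K_p·0.4362) = 0.1, so 1 + 0.4362·K_p = 10.
K_p = (10 − 1)/0.4362 = 20.6.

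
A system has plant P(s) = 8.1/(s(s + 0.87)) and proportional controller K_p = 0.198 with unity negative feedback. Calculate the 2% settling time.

T_s ≈ 9.2 s

Closed-loop characteristic equation: s² + 0.87s + 1.604 = 0, so ω_n = 1.266 rad/s and ζ = 0.87/(2·1.266) = 0.3435.
2% settling time T_s ≈ 4/(ζω_n) = 4/0.435 = 9.2 s.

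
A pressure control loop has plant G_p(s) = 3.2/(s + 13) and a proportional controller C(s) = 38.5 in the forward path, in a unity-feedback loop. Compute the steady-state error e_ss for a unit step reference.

The loop is type 0. Static position error constant K_pos = C(0)·G_p(0) = 38.5·0.2462 = 9.477.
Steady-state error to a unit step: e_ss = 1/(1+K_pos) = 1/10.48 = 0.0954.

0.0954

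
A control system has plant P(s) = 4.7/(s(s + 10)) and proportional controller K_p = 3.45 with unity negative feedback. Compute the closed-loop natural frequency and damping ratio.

ω_n = 4.03 rad/s, ζ = 1.24

1 + K_p·P(s) = 0 gives s² + 10s + 16.21 = 0.
So ω_n² = 16.21 ⇒ ω_n = 4.027 rad/s, and ζ = 10/(2ω_n) = 1.24.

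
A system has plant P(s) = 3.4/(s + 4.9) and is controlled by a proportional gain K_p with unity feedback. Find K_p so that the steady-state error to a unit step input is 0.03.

K_p = 46.6

For a type-0 loop with proportional control, e_ss = 1/(1 + K_p·P(0)).
P(0) = 0.6939. Require 1/(1 + K_p·0.6939) = 0.03, so 1 + 0.6939·K_p = 33.33.
K_p = (33.33 − 1)/0.6939 = 46.6.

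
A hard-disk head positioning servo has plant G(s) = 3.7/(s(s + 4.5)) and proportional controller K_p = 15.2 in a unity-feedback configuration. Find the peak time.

T_p = 0.439 s

From 1 + K_pG(s) = 0: s² + 4.5s + 56.24 = 0 ⇒ ω_n = 7.499, ζ = 0.3.
Damped frequency ω_d = ω_n√(1−ζ²) = 7.154 rad/s, so peak time T_p = π/ω_d = 0.439 s.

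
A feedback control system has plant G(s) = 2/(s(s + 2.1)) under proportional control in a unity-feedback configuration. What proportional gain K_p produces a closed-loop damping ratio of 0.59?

K_p = 1.58

Closed-loop characteristic equation: s² + 2.1s + K_p·2 = 0.
So ω_n = √(2K_p) and 2ζω_n = 2.1, giving ζ = 2.1/(2√(2K_p)).
Setting ζ = 0.59: √(2K_p) = 2.1/(2·0.59) = 1.78, so K_p = 3.167/2 = 1.58.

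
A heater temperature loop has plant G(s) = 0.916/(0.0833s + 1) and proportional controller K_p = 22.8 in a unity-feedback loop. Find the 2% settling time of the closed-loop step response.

T_s ≈ 0.0152 s

Closed loop: T(s) = K_p·G/(1+K_p·G) = 20.88/(0.0833s + 1 + 20.88), with pole at s = −(1 + 20.88)/0.0833 = −262.7.
τ = 1/262.7 = 0.003806 s, so 2% settling time ≈ 4τ = 0.0152 s.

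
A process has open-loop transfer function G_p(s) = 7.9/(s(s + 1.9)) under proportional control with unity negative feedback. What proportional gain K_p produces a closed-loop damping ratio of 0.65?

Closed-loop characteristic equation: s² + 1.9s + K_p·7.9 = 0.
So ω_n = √(7.9K_p) and 2ζω_n = 1.9, giving ζ = 1.9/(2√(7.9K_p)).
Setting ζ = 0.65: √(7.9K_p) = 1.9/(2·0.65) = 1.462, so K_p = 2.136/7.9 = 0.27.

K_p = 0.27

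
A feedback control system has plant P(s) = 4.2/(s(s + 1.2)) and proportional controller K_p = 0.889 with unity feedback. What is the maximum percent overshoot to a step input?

35.8%

From 1 + K_pP(s) = 0: s² + 1.2s + 3.734 = 0 ⇒ ω_n = 1.932, ζ = 0.3105.
%OS = 100·exp(−πζ/√(1−ζ²)) = 100·exp(−π·0.3105/√0.9036) = 35.8%.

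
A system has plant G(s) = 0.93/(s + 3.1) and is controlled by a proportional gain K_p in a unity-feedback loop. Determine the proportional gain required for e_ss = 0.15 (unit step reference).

K_p = 18.9

Steady-state error for a unit step on this type-0 loop is 1/(1 + K_p·G(0)).
G(0) = 0.3. Require 1/(1 + K_p·0.3) = 0.15, so 1 + 0.3·K_p = 6.667.
K_p = (6.667 − 1)/0.3 = 18.9.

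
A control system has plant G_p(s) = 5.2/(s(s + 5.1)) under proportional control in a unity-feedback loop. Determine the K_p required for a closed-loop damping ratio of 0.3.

Closed-loop characteristic equation: s² + 5.1s + K_p·5.2 = 0.
So ω_n = √(5.2K_p) and 2ζω_n = 5.1, giving ζ = 5.1/(2√(5.2K_p)).
Setting ζ = 0.3: √(5.2K_p) = 5.1/(2·0.3) = 8.5, so K_p = 72.25/5.2 = 13.9.

K_p = 13.9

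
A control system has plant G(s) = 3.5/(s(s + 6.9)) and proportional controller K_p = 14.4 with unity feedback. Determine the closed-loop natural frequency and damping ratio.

ω_n = 7.1 rad/s, ζ = 0.486

With unity feedback the closed-loop characteristic equation is s² + 6.9s + 14.4·3.5 = s² + 6.9s + 50.4 = 0.
So ω_n² = 50.4 ⇒ ω_n = 7.099 rad/s, and ζ = 6.9/(2ω_n) = 0.486.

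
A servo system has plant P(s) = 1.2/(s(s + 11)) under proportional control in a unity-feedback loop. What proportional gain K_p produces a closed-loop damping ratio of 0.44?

Closed-loop characteristic equation: s² + 11s + K_p·1.2 = 0.
So ω_n = √(1.2K_p) and 2ζω_n = 11, giving ζ = 11/(2√(1.2K_p)).
Setting ζ = 0.44: √(1.2K_p) = 11/(2·0.44) = 12.5, so K_p = 156.2/1.2 = 130.

K_p = 130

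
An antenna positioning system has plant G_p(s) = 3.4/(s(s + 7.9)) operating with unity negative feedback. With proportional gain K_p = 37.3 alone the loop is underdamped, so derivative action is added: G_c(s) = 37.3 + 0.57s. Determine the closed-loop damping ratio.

Forward path: (37.3 + 0.57s)·3.4/(s(s+7.9)). The closed-loop characteristic equation is s² + (7.9 + 3.4·0.57)s + 3.4·37.3 = 0.
That is s² + 9.838s + 126.8 = 0, so ω_n = 11.26 rad/s and ζ = 9.838/(2·11.26) = 0.4368.

ζ = 0.437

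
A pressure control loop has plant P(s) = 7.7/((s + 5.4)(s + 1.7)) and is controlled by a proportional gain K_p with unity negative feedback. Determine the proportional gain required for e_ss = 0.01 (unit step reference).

The loop is type 0, so e_ss(step) = 1/(1 + K_pos) with K_pos = K_p·P(0).
P(0) = 0.8388. Require 1/(1 + K_p·0.8388) = 0.01, so 1 + 0.8388·K_p = 100.
K_p = (100 − 1)/0.8388 = 118.

K_p = 118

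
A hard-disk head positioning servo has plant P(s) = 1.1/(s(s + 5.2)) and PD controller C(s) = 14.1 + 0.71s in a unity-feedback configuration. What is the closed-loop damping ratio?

Forward path: (14.1 + 0.71s)·1.1/(s(s+5.2)). The closed-loop characteristic equation is s² + (5.2 + 1.1·0.71)s + 1.1·14.1 = 0.
That is s² + 5.981s + 15.51 = 0, so ω_n = 3.938 rad/s and ζ = 5.981/(2·3.938) = 0.7593.

ζ = 0.759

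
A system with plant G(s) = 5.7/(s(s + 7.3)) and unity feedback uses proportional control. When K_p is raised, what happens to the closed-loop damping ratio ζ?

ζ = 7.3/(2√(5.7K_p)); increasing K_p raises the denominator, so ζ falls.

decrease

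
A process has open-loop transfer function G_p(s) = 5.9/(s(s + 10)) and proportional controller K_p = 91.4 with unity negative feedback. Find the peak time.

T_p = 0.139 s

Closed-loop characteristic equation: s² + 10s + 539.3 = 0, so ω_n = 23.22 rad/s and ζ = 10/(2·23.22) = 0.2153.
Damped frequency ω_d = ω_n√(1−ζ²) = 22.68 rad/s, so peak time T_p = π/ω_d = 0.139 s.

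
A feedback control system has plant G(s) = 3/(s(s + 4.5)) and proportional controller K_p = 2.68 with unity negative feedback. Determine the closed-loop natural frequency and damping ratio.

With unity feedback the closed-loop characteristic equation is s² + 4.5s + 2.68·3 = s² + 4.5s + 8.04 = 0.
Matching s² + 2ζω_n s + ω_n²: ω_n = √8.04 = 2.835 rad/s and 2ζω_n = 4.5, so ζ = 4.5/(2·2.835) = 0.794.

ω_n = 2.84 rad/s, ζ = 0.794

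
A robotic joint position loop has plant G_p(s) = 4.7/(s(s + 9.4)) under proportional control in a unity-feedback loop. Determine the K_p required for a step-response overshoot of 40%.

K_p = 59.9

From %OS = 100·exp(−πζ/√(1−ζ²)) = 40%, ζ = −ln(0.4)/√(π²+ln²(0.4)) = 0.28.
Characteristic equation s² + 9.4s + 4.7K_p = 0 gives ζ = 9.4/(2√(4.7K_p)).
Setting ζ = 0.28: √(4.7K_p) = 9.4/(2·0.28) = 16.79, so K_p = 281.8/4.7 = 59.9.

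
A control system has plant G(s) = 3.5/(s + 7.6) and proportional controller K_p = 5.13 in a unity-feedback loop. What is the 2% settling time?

Closed-loop transfer function: T(s) = K_p·G(s)/(1 + K_p·G(s)) = 17.95/(s + 7.6 + 17.95) = 17.95/(s + 25.55).
Time constant τ = 1/25.55 = 0.03913 s, so the 2% settling time is about 4τ = 0.157 s.

T_s ≈ 0.157 s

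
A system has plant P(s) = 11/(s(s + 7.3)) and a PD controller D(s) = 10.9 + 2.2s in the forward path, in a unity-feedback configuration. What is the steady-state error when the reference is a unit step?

The open loop D(s)P(s) has a pole at the origin (type 1), so the static position error constant is infinite and e_ss = 1/(1+∞) = 0.

0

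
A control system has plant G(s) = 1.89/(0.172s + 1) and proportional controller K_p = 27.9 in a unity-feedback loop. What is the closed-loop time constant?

τ = 0.0032 s

Closed loop: T(s) = K_p·G/(1+K_p·G) = 52.73/(0.172s + 1 + 52.73), with pole at s = −(1 + 52.73)/0.172 = −312.4.
Closed-loop time constant τ = 1/312.4 = 0.0032 s.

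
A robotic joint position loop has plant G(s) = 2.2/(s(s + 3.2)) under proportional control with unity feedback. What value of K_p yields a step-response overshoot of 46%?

From %OS = 100·exp(−πζ/√(1−ζ²)) = 46%, ζ = −ln(0.46)/√(π²+ln²(0.46)) = 0.24.
Characteristic equation s² + 3.2s + 2.2K_p = 0 gives ζ = 3.2/(2√(2.2K_p)).
Setting ζ = 0.24: √(2.2K_p) = 3.2/(2·0.24) = 6.668, so K_p = 44.46/2.2 = 20.2.

K_p = 20.2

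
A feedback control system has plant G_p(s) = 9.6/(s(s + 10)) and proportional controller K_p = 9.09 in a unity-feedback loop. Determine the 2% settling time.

The closed-loop denominator s² + 10s + 87.26 gives ω_n = √87.26 = 9.342 and ζ = 10/(2ω_n) = 0.5352.
2% settling time T_s ≈ 4/(ζω_n) = 4/5 = 0.8 s.

T_s ≈ 0.8 s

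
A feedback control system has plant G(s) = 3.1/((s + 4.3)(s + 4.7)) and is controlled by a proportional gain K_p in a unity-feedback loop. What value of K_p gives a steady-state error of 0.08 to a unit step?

Steady-state error for a unit step on this type-0 loop is 1/(1 + K_p·G(0)).
G(0) = 0.1534. Require 1/(1 + K_p·0.1534) = 0.08, so 1 + 0.1534·K_p = 12.5.
K_p = (12.5 − 1)/0.1534 = 75.

K_p = 75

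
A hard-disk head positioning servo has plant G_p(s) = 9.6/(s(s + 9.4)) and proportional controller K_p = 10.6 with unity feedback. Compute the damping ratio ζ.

1 + K_p·G_p(s) = 0 gives s² + 9.4s + 101.8 = 0.
So ω_n² = 101.8 ⇒ ω_n = 10.09 rad/s, and ζ = 9.4/(2ω_n) = 0.466.

ζ = 0.466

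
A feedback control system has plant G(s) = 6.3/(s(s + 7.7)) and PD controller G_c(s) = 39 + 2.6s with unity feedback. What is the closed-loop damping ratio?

ζ = 0.768

Forward path: (39 + 2.6s)·6.3/(s(s+7.7)). The closed-loop characteristic equation is s² + (7.7 + 6.3·2.6)s + 6.3·39 = 0.
That is s² + 24.08s + 245.7 = 0, so ω_n = 15.67 rad/s and ζ = 24.08/(2·15.67) = 0.7681.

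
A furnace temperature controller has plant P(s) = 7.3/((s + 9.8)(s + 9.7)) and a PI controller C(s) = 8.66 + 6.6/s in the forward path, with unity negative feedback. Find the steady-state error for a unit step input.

0

The open loop C(s)P(s) has a pole at the origin (type 1), so the static position error constant is infinite and e_ss = 1/(1+∞) = 0.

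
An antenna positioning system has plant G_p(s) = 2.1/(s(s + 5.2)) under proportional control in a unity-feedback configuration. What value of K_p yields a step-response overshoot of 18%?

From %OS = 100·exp(−πζ/√(1−ζ²)) = 18%, ζ = −ln(0.18)/√(π²+ln²(0.18)) = 0.4791.
Characteristic equation s² + 5.2s + 2.1K_p = 0 gives ζ = 5.2/(2√(2.1K_p)).
Setting ζ = 0.4791: √(2.1K_p) = 5.2/(2·0.4791) = 5.427, so K_p = 29.45/2.1 = 14.

K_p = 14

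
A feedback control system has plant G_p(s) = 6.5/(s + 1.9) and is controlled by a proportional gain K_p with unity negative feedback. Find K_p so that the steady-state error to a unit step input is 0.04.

K_p = 7.02

For a type-0 loop with proportional control, e_ss = 1/(1 + K_p·G_p(0)).
G_p(0) = 3.421. Require 1/(1 + K_p·3.421) = 0.04, so 1 + 3.421·K_p = 25.
K_p = (25 − 1)/3.421 = 7.02.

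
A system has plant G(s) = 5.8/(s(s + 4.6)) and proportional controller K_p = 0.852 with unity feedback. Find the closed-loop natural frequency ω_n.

ω_n = 2.22 rad/s

The closed-loop denominator is s(s+4.6) + 0.852·5.8 = s² + 4.6s + 4.942.
Matching s² + 2ζω_n s + ω_n²: ω_n = √4.942 = 2.223 rad/s and 2ζω_n = 4.6, so ζ = 4.6/(2·2.223) = 1.03.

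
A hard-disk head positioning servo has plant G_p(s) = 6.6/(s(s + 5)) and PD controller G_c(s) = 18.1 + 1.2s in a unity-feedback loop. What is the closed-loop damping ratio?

Forward path: (18.1 + 1.2s)·6.6/(s(s+5)). The closed-loop characteristic equation is s² + (5 + 6.6·1.2)s + 6.6·18.1 = 0.
That is s² + 12.92s + 119.5 = 0, so ω_n = 10.93 rad/s and ζ = 12.92/(2·10.93) = 0.591.

ζ = 0.591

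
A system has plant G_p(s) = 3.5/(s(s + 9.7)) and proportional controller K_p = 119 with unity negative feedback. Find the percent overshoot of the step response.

46.4%

Closed-loop characteristic equation: s² + 9.7s + 416.5 = 0, so ω_n = 20.41 rad/s and ζ = 9.7/(2·20.41) = 0.2376.
%OS = 100·exp(−πζ/√(1−ζ²)) = 100·exp(−π·0.2376/√0.9435) = 46.4%.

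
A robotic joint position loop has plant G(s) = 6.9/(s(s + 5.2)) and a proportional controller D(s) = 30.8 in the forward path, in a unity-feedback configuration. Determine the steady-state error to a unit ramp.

0.0245

The loop has one pole at the origin (type 1). Velocity error constant K_v = lim_{s→0} s·D(s)G(s) = 30.8·6.9/5.2 = 40.87.
Steady-state error to a unit ramp: e_ss = 1/K_v = 0.0245.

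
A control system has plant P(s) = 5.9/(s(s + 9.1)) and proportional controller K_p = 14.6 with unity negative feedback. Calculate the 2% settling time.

The closed-loop denominator s² + 9.1s + 86.14 gives ω_n = √86.14 = 9.281 and ζ = 9.1/(2ω_n) = 0.4902.
2% settling time T_s ≈ 4/(ζω_n) = 4/4.55 = 0.879 s.

T_s ≈ 0.879 s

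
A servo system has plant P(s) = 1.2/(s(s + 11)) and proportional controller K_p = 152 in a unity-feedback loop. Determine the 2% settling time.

Closed-loop characteristic equation: s² + 11s + 182.4 = 0, so ω_n = 13.51 rad/s and ζ = 11/(2·13.51) = 0.4072.
2% settling time T_s ≈ 4/(ζω_n) = 4/5.5 = 0.727 s.

T_s ≈ 0.727 s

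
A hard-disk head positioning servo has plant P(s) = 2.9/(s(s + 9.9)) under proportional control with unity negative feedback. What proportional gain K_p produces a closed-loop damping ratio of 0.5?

K_p = 33.8

Closed-loop characteristic equation: s² + 9.9s + K_p·2.9 = 0.
So ω_n = √(2.9K_p) and 2ζω_n = 9.9, giving ζ = 9.9/(2√(2.9K_p)).
Setting ζ = 0.5: √(2.9K_p) = 9.9/(2·0.5) = 9.9, so K_p = 98.01/2.9 = 33.8.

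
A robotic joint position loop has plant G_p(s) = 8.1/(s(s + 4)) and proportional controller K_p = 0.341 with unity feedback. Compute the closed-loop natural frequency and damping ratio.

ω_n = 1.66 rad/s, ζ = 1.2

1 + K_p·G_p(s) = 0 gives s² + 4s + 2.762 = 0.
So ω_n² = 2.762 ⇒ ω_n = 1.662 rad/s, and ζ = 4/(2ω_n) = 1.2.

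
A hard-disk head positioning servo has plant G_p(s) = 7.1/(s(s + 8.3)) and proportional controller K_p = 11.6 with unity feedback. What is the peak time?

T_p = 0.389 s

The closed-loop denominator s² + 8.3s + 82.36 gives ω_n = √82.36 = 9.075 and ζ = 8.3/(2ω_n) = 0.4573.
Damped frequency ω_d = ω_n√(1−ζ²) = 8.071 rad/s, so peak time T_p = π/ω_d = 0.389 s.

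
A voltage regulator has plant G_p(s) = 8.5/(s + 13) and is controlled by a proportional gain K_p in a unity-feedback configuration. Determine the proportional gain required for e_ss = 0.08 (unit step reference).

K_p = 17.6

The loop is type 0, so e_ss(step) = 1/(1 + K_pos) with K_pos = K_p·G_p(0).
G_p(0) = 0.6538. Require 1/(1 + K_p·0.6538) = 0.08, so 1 + 0.6538·K_p = 12.5.
K_p = (12.5 − 1)/0.6538 = 17.6.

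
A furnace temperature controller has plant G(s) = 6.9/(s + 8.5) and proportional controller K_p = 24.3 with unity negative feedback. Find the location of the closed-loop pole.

s = -176.2

Closed-loop transfer function: T(s) = K_p·G(s)/(1 + K_p·G(s)) = 167.7/(s + 8.5 + 167.7) = 167.7/(s + 176.2).
The closed-loop pole is at s = −176.2.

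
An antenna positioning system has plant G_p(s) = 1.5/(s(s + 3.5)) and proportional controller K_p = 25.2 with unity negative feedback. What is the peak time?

T_p = 0.533 s

From 1 + K_pG_p(s) = 0: s² + 3.5s + 37.8 = 0 ⇒ ω_n = 6.148, ζ = 0.2846.
Damped frequency ω_d = ω_n√(1−ζ²) = 5.894 rad/s, so peak time T_p = π/ω_d = 0.533 s.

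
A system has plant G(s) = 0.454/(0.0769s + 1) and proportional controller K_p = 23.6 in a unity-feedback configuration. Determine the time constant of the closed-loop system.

Closed loop: T(s) = K_p·G/(1+K_p·G) = 10.71/(0.0769s + 1 + 10.71), with pole at s = −(1 + 10.71)/0.0769 = −152.3.
Closed-loop time constant τ = 1/152.3 = 0.00656 s.

τ = 0.00656 s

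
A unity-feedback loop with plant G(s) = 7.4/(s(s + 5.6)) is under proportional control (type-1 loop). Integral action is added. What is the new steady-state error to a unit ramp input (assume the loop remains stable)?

The integrator raises the loop to type 2, so K_v → ∞ and e_ss to a ramp is zero.

0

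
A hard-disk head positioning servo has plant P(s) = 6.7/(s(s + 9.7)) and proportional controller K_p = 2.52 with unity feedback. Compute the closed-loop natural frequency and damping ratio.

The closed-loop denominator is s(s+9.7) + 2.52·6.7 = s² + 9.7s + 16.88.
So ω_n² = 16.88 ⇒ ω_n = 4.109 rad/s, and ζ = 9.7/(2ω_n) = 1.18.

ω_n = 4.11 rad/s, ζ = 1.18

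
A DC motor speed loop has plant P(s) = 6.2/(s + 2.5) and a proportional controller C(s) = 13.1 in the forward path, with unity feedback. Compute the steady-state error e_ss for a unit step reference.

The loop is type 0. Static position error constant K_pos = C(0)·P(0) = 13.1·2.48 = 32.49.
Steady-state error to a unit step: e_ss = 1/(1+K_pos) = 1/33.49 = 0.0299.

0.0299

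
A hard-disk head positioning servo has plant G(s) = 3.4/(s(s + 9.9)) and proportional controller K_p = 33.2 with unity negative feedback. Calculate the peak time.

T_p = 0.334 s

The closed-loop denominator s² + 9.9s + 112.9 gives ω_n = √112.9 = 10.62 and ζ = 9.9/(2ω_n) = 0.4659.
Damped frequency ω_d = ω_n√(1−ζ²) = 9.401 rad/s, so peak time T_p = π/ω_d = 0.334 s.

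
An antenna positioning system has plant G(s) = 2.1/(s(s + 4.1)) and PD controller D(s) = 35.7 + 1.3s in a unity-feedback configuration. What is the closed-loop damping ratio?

Forward path: (35.7 + 1.3s)·2.1/(s(s+4.1)). The closed-loop characteristic equation is s² + (4.1 + 2.1·1.3)s + 2.1·35.7 = 0.
That is s² + 6.83s + 74.97 = 0, so ω_n = 8.659 rad/s and ζ = 6.83/(2·8.659) = 0.3944.

ζ = 0.394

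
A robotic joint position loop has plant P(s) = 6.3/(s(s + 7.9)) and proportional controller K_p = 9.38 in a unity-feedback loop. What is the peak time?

From 1 + K_pP(s) = 0: s² + 7.9s + 59.09 = 0 ⇒ ω_n = 7.687, ζ = 0.5138.
Damped frequency ω_d = ω_n√(1−ζ²) = 6.595 rad/s, so peak time T_p = π/ω_d = 0.476 s.

T_p = 0.476 s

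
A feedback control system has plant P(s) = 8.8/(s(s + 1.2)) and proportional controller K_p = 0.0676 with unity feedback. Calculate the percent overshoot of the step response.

2.05%

From 1 + K_pP(s) = 0: s² + 1.2s + 0.5949 = 0 ⇒ ω_n = 0.7713, ζ = 0.7779.
%OS = 100·exp(−πζ/√(1−ζ²)) = 100·exp(−π·0.7779/√0.3948) = 2.05%.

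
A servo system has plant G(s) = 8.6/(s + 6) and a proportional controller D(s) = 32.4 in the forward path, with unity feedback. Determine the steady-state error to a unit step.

0.0211

The loop is type 0. Static position error constant K_pos = D(0)·G(0) = 32.4·1.433 = 46.44.
Steady-state error to a unit step: e_ss = 1/(1+K_pos) = 1/47.44 = 0.0211.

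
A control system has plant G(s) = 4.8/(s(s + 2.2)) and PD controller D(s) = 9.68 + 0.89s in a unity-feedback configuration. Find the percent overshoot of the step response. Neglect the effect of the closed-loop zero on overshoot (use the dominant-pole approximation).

18.4%

Forward path: (9.68 + 0.89s)·4.8/(s(s+2.2)). The closed-loop characteristic equation is s² + (2.2 + 4.8·0.89)s + 4.8·9.68 = 0.
That is s² + 6.472s + 46.46 = 0, so ω_n = 6.816 rad/s and ζ = 6.472/(2·6.816) = 0.4747.
%OS = 100·exp(−πζ/√(1−ζ²)) = 18.4%.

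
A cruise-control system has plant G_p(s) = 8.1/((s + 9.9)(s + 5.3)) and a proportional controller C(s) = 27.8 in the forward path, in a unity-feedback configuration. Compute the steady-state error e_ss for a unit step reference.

0.189

The loop is type 0. Static position error constant K_pos = C(0)·G_p(0) = 27.8·0.1544 = 4.292.
Steady-state error to a unit step: e_ss = 1/(1+K_pos) = 1/5.292 = 0.189.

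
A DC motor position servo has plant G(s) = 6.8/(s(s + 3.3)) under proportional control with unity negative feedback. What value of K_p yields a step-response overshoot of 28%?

K_p = 2.84

From %OS = 100·exp(−πζ/√(1−ζ²)) = 28%, ζ = −ln(0.28)/√(π²+ln²(0.28)) = 0.3755.
Characteristic equation s² + 3.3s + 6.8K_p = 0 gives ζ = 3.3/(2√(6.8K_p)).
Setting ζ = 0.3755: √(6.8K_p) = 3.3/(2·0.3755) = 4.394, so K_p = 19.3/6.8 = 2.84.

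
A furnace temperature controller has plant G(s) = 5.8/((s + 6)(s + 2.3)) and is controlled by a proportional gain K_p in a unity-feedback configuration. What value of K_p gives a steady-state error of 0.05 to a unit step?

For a type-0 loop with proportional control, e_ss = 1/(1 + K_p·G(0)).
G(0) = 0.4203. Require 1/(1 + K_p·0.4203) = 0.05, so 1 + 0.4203·K_p = 20.
K_p = (20 − 1)/0.4203 = 45.2.

K_p = 45.2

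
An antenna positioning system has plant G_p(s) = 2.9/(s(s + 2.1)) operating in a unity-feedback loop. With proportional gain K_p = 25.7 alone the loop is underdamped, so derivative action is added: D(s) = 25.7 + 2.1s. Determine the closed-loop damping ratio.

Forward path: (25.7 + 2.1s)·2.9/(s(s+2.1)). The closed-loop characteristic equation is s² + (2.1 + 2.9·2.1)s + 2.9·25.7 = 0.
That is s² + 8.19s + 74.53 = 0, so ω_n = 8.633 rad/s and ζ = 8.19/(2·8.633) = 0.4743.

ζ = 0.474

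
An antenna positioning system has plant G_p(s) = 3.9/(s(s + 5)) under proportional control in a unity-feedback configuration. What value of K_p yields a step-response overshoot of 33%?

K_p = 14.5

From %OS = 100·exp(−πζ/√(1−ζ²)) = 33%, ζ = −ln(0.33)/√(π²+ln²(0.33)) = 0.3328.
Characteristic equation s² + 5s + 3.9K_p = 0 gives ζ = 5/(2√(3.9K_p)).
Setting ζ = 0.3328: √(3.9K_p) = 5/(2·0.3328) = 7.512, so K_p = 56.44/3.9 = 14.5.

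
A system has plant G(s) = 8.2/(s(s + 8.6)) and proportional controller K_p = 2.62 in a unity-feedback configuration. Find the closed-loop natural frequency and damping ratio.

1 + K_p·G(s) = 0 gives s² + 8.6s + 21.48 = 0.
Matching s² + 2ζω_n s + ω_n²: ω_n = √21.48 = 4.635 rad/s and 2ζω_n = 8.6, so ζ = 8.6/(2·4.635) = 0.928.

ω_n = 4.64 rad/s, ζ = 0.928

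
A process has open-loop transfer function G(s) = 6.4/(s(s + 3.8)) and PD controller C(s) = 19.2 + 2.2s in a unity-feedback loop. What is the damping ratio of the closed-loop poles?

ζ = 0.806

Forward path: (19.2 + 2.2s)·6.4/(s(s+3.8)). The closed-loop characteristic equation is s² + (3.8 + 6.4·2.2)s + 6.4·19.2 = 0.
That is s² + 17.88s + 122.9 = 0, so ω_n = 11.09 rad/s and ζ = 17.88/(2·11.09) = 0.8065.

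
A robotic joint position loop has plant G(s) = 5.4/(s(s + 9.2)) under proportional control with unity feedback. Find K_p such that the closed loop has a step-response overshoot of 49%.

K_p = 79.9

From %OS = 100·exp(−πζ/√(1−ζ²)) = 49%, ζ = −ln(0.49)/√(π²+ln²(0.49)) = 0.2214.
Characteristic equation s² + 9.2s + 5.4K_p = 0 gives ζ = 9.2/(2√(5.4K_p)).
Setting ζ = 0.2214: √(5.4K_p) = 9.2/(2·0.2214) = 20.77, so K_p = 431.6/5.4 = 79.9.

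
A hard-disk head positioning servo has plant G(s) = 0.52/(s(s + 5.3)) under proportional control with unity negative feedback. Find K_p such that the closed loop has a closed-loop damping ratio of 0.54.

K_p = 46.3

Closed-loop characteristic equation: s² + 5.3s + K_p·0.52 = 0.
So ω_n = √(0.52K_p) and 2ζω_n = 5.3, giving ζ = 5.3/(2√(0.52K_p)).
Setting ζ = 0.54: √(0.52K_p) = 5.3/(2·0.54) = 4.907, so K_p = 24.08/0.52 = 46.3.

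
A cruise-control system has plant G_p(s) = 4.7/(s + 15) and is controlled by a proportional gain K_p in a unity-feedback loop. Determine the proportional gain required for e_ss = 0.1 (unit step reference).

K_p = 28.7

For a type-0 loop with proportional control, e_ss = 1/(1 + K_p·G_p(0)).
G_p(0) = 0.3133. Require 1/(1 + K_p·0.3133) = 0.1, so 1 + 0.3133·K_p = 10.
K_p = (10 − 1)/0.3133 = 28.7.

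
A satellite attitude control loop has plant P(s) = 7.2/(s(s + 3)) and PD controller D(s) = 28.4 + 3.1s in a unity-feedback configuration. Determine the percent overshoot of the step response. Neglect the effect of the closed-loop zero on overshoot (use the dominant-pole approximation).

Forward path: (28.4 + 3.1s)·7.2/(s(s+3)). The closed-loop characteristic equation is s² + (3 + 7.2·3.1)s + 7.2·28.4 = 0.
That is s² + 25.32s + 204.5 = 0, so ω_n = 14.3 rad/s and ζ = 25.32/(2·14.3) = 0.8853.
%OS = 100·exp(−πζ/√(1−ζ²)) = 0.252%.

0.252%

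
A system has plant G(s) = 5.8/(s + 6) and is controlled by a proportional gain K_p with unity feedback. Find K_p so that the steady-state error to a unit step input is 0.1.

K_p = 9.31

For a type-0 loop with proportional control, e_ss = 1/(1 + K_p·G(0)).
G(0) = 0.9667. Require 1/(1 + K_p·0.9667) = 0.1, so 1 + 0.9667·K_p = 10.
K_p = (10 − 1)/0.9667 = 9.31.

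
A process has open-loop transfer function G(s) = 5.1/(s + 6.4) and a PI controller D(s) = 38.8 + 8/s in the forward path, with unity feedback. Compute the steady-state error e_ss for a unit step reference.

The open loop D(s)G(s) has a pole at the origin (type 1), so the static position error constant is infinite and e_ss = 1/(1+∞) = 0.

0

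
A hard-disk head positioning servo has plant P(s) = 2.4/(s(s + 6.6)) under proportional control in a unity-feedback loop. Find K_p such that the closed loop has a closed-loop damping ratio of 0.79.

Closed-loop characteristic equation: s² + 6.6s + K_p·2.4 = 0.
So ω_n = √(2.4K_p) and 2ζω_n = 6.6, giving ζ = 6.6/(2√(2.4K_p)).
Setting ζ = 0.79: √(2.4K_p) = 6.6/(2·0.79) = 4.177, so K_p = 17.45/2.4 = 7.27.

K_p = 7.27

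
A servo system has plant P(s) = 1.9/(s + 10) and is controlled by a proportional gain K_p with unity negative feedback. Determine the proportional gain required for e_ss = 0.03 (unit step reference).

K_p = 170

The loop is type 0, so e_ss(step) = 1/(1 + K_pos) with K_pos = K_p·P(0).
P(0) = 0.19. Require 1/(1 + K_p·0.19) = 0.03, so 1 + 0.19·K_p = 33.33.
K_p = (33.33 − 1)/0.19 = 170.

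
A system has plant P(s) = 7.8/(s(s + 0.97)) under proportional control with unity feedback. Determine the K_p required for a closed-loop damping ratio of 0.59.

Closed-loop characteristic equation: s² + 0.97s + K_p·7.8 = 0.
So ω_n = √(7.8K_p) and 2ζω_n = 0.97, giving ζ = 0.97/(2√(7.8K_p)).
Setting ζ = 0.59: √(7.8K_p) = 0.97/(2·0.59) = 0.822, so K_p = 0.6757/7.8 = 0.0866.

K_p = 0.0866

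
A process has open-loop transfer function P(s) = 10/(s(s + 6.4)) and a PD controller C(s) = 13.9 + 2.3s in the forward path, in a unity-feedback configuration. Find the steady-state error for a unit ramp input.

The loop has one pole at the origin (type 1). Velocity error constant K_v = lim_{s→0} s·C(s)P(s) = 13.9·10/6.4 = 21.72.
Steady-state error to a unit ramp: e_ss = 1/K_v = 0.046.

0.046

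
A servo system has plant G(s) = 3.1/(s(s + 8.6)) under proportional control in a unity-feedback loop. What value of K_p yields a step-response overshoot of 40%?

K_p = 76.1

From %OS = 100·exp(−πζ/√(1−ζ²)) = 40%, ζ = −ln(0.4)/√(π²+ln²(0.4)) = 0.28.
Characteristic equation s² + 8.6s + 3.1K_p = 0 gives ζ = 8.6/(2√(3.1K_p)).
Setting ζ = 0.28: √(3.1K_p) = 8.6/(2·0.28) = 15.36, so K_p = 235.8/3.1 = 76.1.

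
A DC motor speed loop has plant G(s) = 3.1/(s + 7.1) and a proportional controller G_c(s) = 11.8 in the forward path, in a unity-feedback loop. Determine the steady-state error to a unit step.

The loop is type 0. Static position error constant K_pos = G_c(0)·G(0) = 11.8·0.4366 = 5.152.
Steady-state error to a unit step: e_ss = 1/(1+K_pos) = 1/6.152 = 0.163.

0.163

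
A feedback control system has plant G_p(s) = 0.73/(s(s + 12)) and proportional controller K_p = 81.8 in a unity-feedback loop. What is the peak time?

T_p = 0.645 s

The closed-loop denominator s² + 12s + 59.71 gives ω_n = √59.71 = 7.727 and ζ = 12/(2ω_n) = 0.7764.
Damped frequency ω_d = ω_n√(1−ζ²) = 4.87 rad/s, so peak time T_p = π/ω_d = 0.645 s.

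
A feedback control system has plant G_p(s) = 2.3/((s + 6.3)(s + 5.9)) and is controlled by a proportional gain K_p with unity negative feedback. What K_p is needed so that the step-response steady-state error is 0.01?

The loop is type 0, so e_ss(step) = 1/(1 + K_pos) with K_pos = K_p·G_p(0).
G_p(0) = 0.06188. Require 1/(1 + K_p·0.06188) = 0.01, so 1 + 0.06188·K_p = 100.
K_p = (100 − 1)/0.06188 = 1600.

K_p = 1600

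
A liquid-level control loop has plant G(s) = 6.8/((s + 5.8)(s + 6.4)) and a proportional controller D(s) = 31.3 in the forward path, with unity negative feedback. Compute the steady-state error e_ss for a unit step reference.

The loop is type 0. Static position error constant K_pos = D(0)·G(0) = 31.3·0.1832 = 5.734.
Steady-state error to a unit step: e_ss = 1/(1+K_pos) = 1/6.734 = 0.149.

0.149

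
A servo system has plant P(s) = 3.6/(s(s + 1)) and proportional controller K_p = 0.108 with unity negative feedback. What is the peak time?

T_p = 8.43 s

The closed-loop denominator s² + 1s + 0.3888 gives ω_n = √0.3888 = 0.6235 and ζ = 1/(2ω_n) = 0.8019.
Damped frequency ω_d = ω_n√(1−ζ²) = 0.3726 rad/s, so peak time T_p = π/ω_d = 8.43 s.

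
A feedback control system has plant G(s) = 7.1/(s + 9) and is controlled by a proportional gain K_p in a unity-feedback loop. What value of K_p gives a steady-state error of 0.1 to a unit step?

The loop is type 0, so e_ss(step) = 1/(1 + K_pos) with K_pos = K_p·G(0).
G(0) = 0.7889. Require 1/(1 + K_p·0.7889) = 0.1, so 1 + 0.7889·K_p = 10.
K_p = (10 − 1)/0.7889 = 11.4.

K_p = 11.4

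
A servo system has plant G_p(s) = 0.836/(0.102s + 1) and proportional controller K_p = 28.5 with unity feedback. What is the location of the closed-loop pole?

Closed loop: T(s) = K_p·G_p/(1+K_p·G_p) = 23.83/(0.102s + 1 + 23.83), with pole at s = −(1 + 23.83)/0.102 = −243.4.

s = -243.4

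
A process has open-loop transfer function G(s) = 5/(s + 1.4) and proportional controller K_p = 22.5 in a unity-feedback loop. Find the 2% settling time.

Closed-loop transfer function: T(s) = K_p·G(s)/(1 + K_p·G(s)) = 112.5/(s + 1.4 + 112.5) = 112.5/(s + 113.9).
Time constant τ = 1/113.9 = 0.00878 s, so the 2% settling time is about 4τ = 0.0351 s.

T_s ≈ 0.0351 s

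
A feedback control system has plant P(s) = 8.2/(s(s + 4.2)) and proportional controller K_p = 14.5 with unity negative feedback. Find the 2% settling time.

From 1 + K_pP(s) = 0: s² + 4.2s + 118.9 = 0 ⇒ ω_n = 10.9, ζ = 0.1926.
2% settling time T_s ≈ 4/(ζω_n) = 4/2.1 = 1.9 s.

T_s ≈ 1.9 s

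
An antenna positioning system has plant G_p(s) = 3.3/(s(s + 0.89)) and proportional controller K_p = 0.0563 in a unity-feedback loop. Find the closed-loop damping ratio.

ζ = 1.03

1 + K_p·G_p(s) = 0 gives s² + 0.89s + 0.1858 = 0.
So ω_n² = 0.1858 ⇒ ω_n = 0.431 rad/s, and ζ = 0.89/(2ω_n) = 1.03.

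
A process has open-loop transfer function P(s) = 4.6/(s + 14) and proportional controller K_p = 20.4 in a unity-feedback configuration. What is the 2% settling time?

Closed-loop transfer function: T(s) = K_p·P(s)/(1 + K_p·P(s)) = 93.84/(s + 14 + 93.84) = 93.84/(s + 107.8).
Time constant τ = 1/107.8 = 0.009273 s, so the 2% settling time is about 4τ = 0.0371 s.

T_s ≈ 0.0371 s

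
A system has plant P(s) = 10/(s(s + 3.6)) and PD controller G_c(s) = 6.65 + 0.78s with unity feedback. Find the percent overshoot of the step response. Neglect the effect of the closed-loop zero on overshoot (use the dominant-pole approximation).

4.64%

Forward path: (6.65 + 0.78s)·10/(s(s+3.6)). The closed-loop characteristic equation is s² + (3.6 + 10·0.78)s + 10·6.65 = 0.
That is s² + 11.4s + 66.5 = 0, so ω_n = 8.155 rad/s and ζ = 11.4/(2·8.155) = 0.699.
%OS = 100·exp(−πζ/√(1−ζ²)) = 4.64%.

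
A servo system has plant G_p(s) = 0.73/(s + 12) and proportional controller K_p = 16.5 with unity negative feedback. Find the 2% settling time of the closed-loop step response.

Closed-loop transfer function: T(s) = K_p·G_p(s)/(1 + K_p·G_p(s)) = 12.04/(s + 12 + 12.04) = 12.04/(s + 24.05).
Time constant τ = 1/24.05 = 0.04159 s, so the 2% settling time is about 4τ = 0.166 s.

T_s ≈ 0.166 s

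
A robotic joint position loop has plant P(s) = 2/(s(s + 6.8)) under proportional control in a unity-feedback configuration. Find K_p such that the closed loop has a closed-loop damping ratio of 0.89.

K_p = 7.3

Closed-loop characteristic equation: s² + 6.8s + K_p·2 = 0.
So ω_n = √(2K_p) and 2ζω_n = 6.8, giving ζ = 6.8/(2√(2K_p)).
Setting ζ = 0.89: √(2K_p) = 6.8/(2·0.89) = 3.82, so K_p = 14.59/2 = 7.3.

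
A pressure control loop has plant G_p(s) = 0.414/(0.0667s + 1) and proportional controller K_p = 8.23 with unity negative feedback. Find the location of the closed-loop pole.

Closed loop: T(s) = K_p·G_p/(1+K_p·G_p) = 3.407/(0.0667s + 1 + 3.407), with pole at s = −(1 + 3.407)/0.0667 = −66.08.

s = -66.08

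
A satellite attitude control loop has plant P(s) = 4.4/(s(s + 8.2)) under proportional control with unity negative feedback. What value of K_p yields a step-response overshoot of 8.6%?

From %OS = 100·exp(−πζ/√(1−ζ²)) = 8.6%, ζ = −ln(0.086)/√(π²+ln²(0.086)) = 0.6155.
Characteristic equation s² + 8.2s + 4.4K_p = 0 gives ζ = 8.2/(2√(4.4K_p)).
Setting ζ = 0.6155: √(4.4K_p) = 8.2/(2·0.6155) = 6.661, so K_p = 44.37/4.4 = 10.1.

K_p = 10.1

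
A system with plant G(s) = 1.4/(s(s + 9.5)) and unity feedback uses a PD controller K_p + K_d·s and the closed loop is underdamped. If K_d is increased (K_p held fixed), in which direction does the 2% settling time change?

Characteristic equation s² + (9.5 + 1.4K_d)s + 1.4K_p = 0: raising K_d increases ζω_n = (9.5+1.4K_d)/2 while the loop stays underdamped, so T_s ≈ 4/(ζω_n) decreases.

decrease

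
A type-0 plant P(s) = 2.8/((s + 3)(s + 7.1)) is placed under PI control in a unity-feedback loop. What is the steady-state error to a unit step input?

The PI controller's integrator makes the forward path type 1, so e_ss to a step is zero.

0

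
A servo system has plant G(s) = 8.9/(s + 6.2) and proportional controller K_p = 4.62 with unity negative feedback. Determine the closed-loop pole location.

Closed-loop transfer function: T(s) = K_p·G(s)/(1 + K_p·G(s)) = 41.12/(s + 6.2 + 41.12) = 41.12/(s + 47.32).
The closed-loop pole is at s = −47.32.

s = -47.32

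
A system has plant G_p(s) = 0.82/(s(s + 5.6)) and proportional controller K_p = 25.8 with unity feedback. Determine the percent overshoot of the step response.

8.98%

From 1 + K_pG_p(s) = 0: s² + 5.6s + 21.16 = 0 ⇒ ω_n = 4.6, ζ = 0.6088.
%OS = 100·exp(−πζ/√(1−ζ²)) = 100·exp(−π·0.6088/√0.6294) = 8.98%.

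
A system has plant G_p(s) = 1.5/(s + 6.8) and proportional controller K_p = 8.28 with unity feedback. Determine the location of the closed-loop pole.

s = -19.22

Closed-loop transfer function: T(s) = K_p·G_p(s)/(1 + K_p·G_p(s)) = 12.42/(s + 6.8 + 12.42) = 12.42/(s + 19.22).
The closed-loop pole is at s = −19.22.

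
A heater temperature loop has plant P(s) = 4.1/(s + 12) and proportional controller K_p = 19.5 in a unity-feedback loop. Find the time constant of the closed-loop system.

Closed-loop transfer function: T(s) = K_p·P(s)/(1 + K_p·P(s)) = 79.95/(s + 12 + 79.95) = 79.95/(s + 91.95).
Time constant τ = 1/91.95 = 0.0109 s.

τ = 0.0109 s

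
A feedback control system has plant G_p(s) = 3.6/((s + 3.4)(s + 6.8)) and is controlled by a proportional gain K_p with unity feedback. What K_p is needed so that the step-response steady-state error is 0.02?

For a type-0 loop with proportional control, e_ss = 1/(1 + K_p·G_p(0)).
G_p(0) = 0.1557. Require 1/(1 + K_p·0.1557) = 0.02, so 1 + 0.1557·K_p = 50.
K_p = (50 − 1)/0.1557 = 315.

K_p = 315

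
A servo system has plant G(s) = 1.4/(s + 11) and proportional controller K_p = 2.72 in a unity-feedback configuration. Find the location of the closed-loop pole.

s = -14.81

Closed-loop transfer function: T(s) = K_p·G(s)/(1 + K_p·G(s)) = 3.808/(s + 11 + 3.808) = 3.808/(s + 14.81).
The closed-loop pole is at s = −14.81.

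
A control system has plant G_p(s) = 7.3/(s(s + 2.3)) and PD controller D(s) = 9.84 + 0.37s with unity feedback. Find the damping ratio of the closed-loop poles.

Forward path: (9.84 + 0.37s)·7.3/(s(s+2.3)). The closed-loop characteristic equation is s² + (2.3 + 7.3·0.37)s + 7.3·9.84 = 0.
That is s² + 5.001s + 71.83 = 0, so ω_n = 8.475 rad/s and ζ = 5.001/(2·8.475) = 0.295.

ζ = 0.295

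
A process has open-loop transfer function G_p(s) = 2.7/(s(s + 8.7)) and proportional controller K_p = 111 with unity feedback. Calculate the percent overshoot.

44.2%

Closed-loop characteristic equation: s² + 8.7s + 299.7 = 0, so ω_n = 17.31 rad/s and ζ = 8.7/(2·17.31) = 0.2513.
%OS = 100·exp(−πζ/√(1−ζ²)) = 100·exp(−π·0.2513/√0.9369) = 44.2%.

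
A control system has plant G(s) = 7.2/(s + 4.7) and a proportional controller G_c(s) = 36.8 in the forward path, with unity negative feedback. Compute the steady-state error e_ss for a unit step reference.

0.0174

The loop is type 0. Static position error constant K_pos = G_c(0)·G(0) = 36.8·1.532 = 56.37.
Steady-state error to a unit step: e_ss = 1/(1+K_pos) = 1/57.37 = 0.0174.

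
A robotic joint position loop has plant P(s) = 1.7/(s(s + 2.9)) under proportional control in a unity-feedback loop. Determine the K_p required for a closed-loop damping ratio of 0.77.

K_p = 2.09

Closed-loop characteristic equation: s² + 2.9s + K_p·1.7 = 0.
So ω_n = √(1.7K_p) and 2ζω_n = 2.9, giving ζ = 2.9/(2√(1.7K_p)).
Setting ζ = 0.77: √(1.7K_p) = 2.9/(2·0.77) = 1.883, so K_p = 3.546/1.7 = 2.09.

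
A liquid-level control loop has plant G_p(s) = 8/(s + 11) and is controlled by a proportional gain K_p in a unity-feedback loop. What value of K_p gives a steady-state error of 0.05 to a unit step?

For a type-0 loop with proportional control, e_ss = 1/(1 + K_p·G_p(0)).
G_p(0) = 0.7273. Require 1/(1 + K_p·0.7273) = 0.05, so 1 + 0.7273·K_p = 20.
K_p = (20 − 1)/0.7273 = 26.1.

K_p = 26.1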